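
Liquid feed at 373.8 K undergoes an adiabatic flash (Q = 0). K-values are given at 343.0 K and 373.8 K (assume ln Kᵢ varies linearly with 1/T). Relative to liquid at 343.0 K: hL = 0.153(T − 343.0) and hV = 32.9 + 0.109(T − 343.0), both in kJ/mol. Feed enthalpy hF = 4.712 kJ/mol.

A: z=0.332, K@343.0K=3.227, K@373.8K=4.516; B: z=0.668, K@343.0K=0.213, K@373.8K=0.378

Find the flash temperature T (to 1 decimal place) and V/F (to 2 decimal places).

T = 344.8 K, V/F = 0.14

Adiabatic flash: solve Rachford–Rice at each trial T, then check hF = ψ·hV(T) + (1−ψ)·hL(T).
  T = 343.0 K: K = (3.227, 0.213), RR gives ψ = 0.122, H_out = 4.011 kJ/mol
  T = 373.8 K: K = (4.516, 0.378), RR gives ψ = 0.344, H_out = 15.557 kJ/mol
  T = 358.4 K: K = (3.845, 0.287), RR gives ψ = 0.231, H_out = 9.800 kJ/mol
  T = 350.7 K: K = (3.529, 0.248), RR gives ψ = 0.177, H_out = 6.957 kJ/mol
  T = 346.9 K: K = (3.378, 0.230), RR gives ψ = 0.151, H_out = 5.522 kJ/mol
  T = 344.9 K: K = (3.300, 0.221), RR gives ψ = 0.136, H_out = 4.753 kJ/mol
Linear interpolation between T = 343.0 (H_out = 4.011) and T = 344.9 (H_out = 4.753) on hF = 4.712 gives T ≈ 344.8 K, at which ψ = 0.14.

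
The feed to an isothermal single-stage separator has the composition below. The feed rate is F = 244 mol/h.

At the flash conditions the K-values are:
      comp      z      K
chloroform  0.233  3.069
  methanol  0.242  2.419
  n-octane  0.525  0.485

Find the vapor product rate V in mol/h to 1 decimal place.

V = 150.0 mol/h

Material balance + equilibrium reduce to Σ zᵢ(Kᵢ−1)/(1+V/F(Kᵢ−1)) = 0.
Check two-phase: ΣzᵢKᵢ = 1.555 > 1 and Σzᵢ/Kᵢ = 1.258 > 1, so g(0) = 0.555 > 0 and g(1) = -0.258 < 0.
Newton–Raphson from V/F = 0.61:
  V/F = 0.610: g = 0.0030, g' = -0.631 → V/F = 0.615
Converged at V/F = 0.615.
Then V = V/F·F = 0.6147·244 = 150.0 mol/h and L = F − V = 94.0 mol/h.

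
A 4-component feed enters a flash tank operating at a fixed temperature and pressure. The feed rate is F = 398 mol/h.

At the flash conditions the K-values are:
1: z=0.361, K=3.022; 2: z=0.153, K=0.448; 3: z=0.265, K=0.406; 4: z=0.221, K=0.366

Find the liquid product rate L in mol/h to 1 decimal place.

Rachford–Rice: g(V/F) = Σ zᵢ(Kᵢ−1)/(1+V/F(Kᵢ−1)) = 0.
g(0) = ΣzᵢKᵢ − 1 = 0.348 and g(1) = 1 − Σzᵢ/Kᵢ = -0.718, so a root lies in (0, 1).
Iterate (Newton) starting at V/F = 0.59:
  V/F = 0.590: g = -0.2586, g' = -0.858 → V/F = 0.289
  V/F = 0.289: g = -0.0009, g' = -0.924 → V/F = 0.288
Converged at V/F = 0.288.
Then V = V/F·F = 0.2875·398 = 114.4 mol/h and L = F − V = 283.6 mol/h.

L = 283.6 mol/h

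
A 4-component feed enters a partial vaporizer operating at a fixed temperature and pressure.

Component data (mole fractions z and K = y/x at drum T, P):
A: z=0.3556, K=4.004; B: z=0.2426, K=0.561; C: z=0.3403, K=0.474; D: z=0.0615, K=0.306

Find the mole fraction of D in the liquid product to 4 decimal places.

x_D = 0.0921

Iterate (Newton) starting at β = 0.5:
  β = 0.5000: g = -0.01774, g' = -0.8322 → β = 0.4787
  β = 0.4787: g = 0.00018, g' = -0.8494 → β = 0.4789
Converged at β = 0.4789.
Compositions from xᵢ = zᵢ/(1+β(Kᵢ−1)), yᵢ = Kᵢxᵢ:
  A: x = 0.1458, y = 0.5839
  B: x = 0.3072, y = 0.1723
  C: x = 0.4549, y = 0.2156
  D: x = 0.0921, y = 0.0282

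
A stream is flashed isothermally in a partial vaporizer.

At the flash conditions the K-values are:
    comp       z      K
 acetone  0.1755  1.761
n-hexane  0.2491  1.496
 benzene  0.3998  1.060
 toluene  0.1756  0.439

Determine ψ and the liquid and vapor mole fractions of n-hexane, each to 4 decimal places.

ψ = 0.8593, x_n-hexane = 0.1747, y_n-hexane = 0.2613

Rachford–Rice: g(ψ) = Σ zᵢ(Kᵢ−1)/(1+ψ(Kᵢ−1)) = 0.
Feasibility: ΣzᵢKᵢ = 1.1826, Σzᵢ/Kᵢ = 1.0433 — both > 1, two phases present.
Newton–Raphson from ψ = 0.7:
  ψ = 0.7000: g = 0.03966, g' = -0.2282 → ψ = 0.8738
  ψ = 0.8738: g = -0.00403, g' = -0.2804 → ψ = 0.8594
  ψ = 0.8594: g = -0.00004, g' = -0.2746 → ψ = 0.8593
Converged at ψ = 0.8593.
Compositions from xᵢ = zᵢ/(1+ψ(Kᵢ−1)), yᵢ = Kᵢxᵢ:
  acetone: x = 0.1061, y = 0.1869
  n-hexane: x = 0.1747, y = 0.2613
  benzene: x = 0.3802, y = 0.4030
  toluene: x = 0.3390, y = 0.1488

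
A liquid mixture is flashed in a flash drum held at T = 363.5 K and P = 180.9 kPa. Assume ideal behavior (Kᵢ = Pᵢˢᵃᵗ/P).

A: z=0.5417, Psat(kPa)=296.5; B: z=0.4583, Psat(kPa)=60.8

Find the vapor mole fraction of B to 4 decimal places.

y_B = 0.1648

Raoult's law: Kᵢ = Pᵢˢᵃᵗ/P = Pᵢˢᵃᵗ/180.9.
  K_A = 296.5/180.9 = 1.639027, K_B = 60.8/180.9 = 0.336097
Rachford–Rice: g(β) = Σ zᵢ(Kᵢ−1)/(1+β(Kᵢ−1)) = 0.
Check two-phase: ΣzᵢKᵢ = 1.0419 > 1 and Σzᵢ/Kᵢ = 1.6941 > 1, so g(0) = 0.0419 > 0 and g(1) = -0.6941 < 0.
Binary case is linear: z₁(K₁−1)(1+β(K₂−1)) + z₂(K₂−1)(1+β(K₁−1)) = 0
⇒ β = [z₁(K₁−1)+z₂(K₂−1)] / [−(K₁−1)(K₂−1)] = 0.04189/0.42425 = 0.0987
Compositions from xᵢ = zᵢ/(1+β(Kᵢ−1)), yᵢ = Kᵢxᵢ:
  A: x = 0.5095, y = 0.8352
  B: x = 0.4905, y = 0.1648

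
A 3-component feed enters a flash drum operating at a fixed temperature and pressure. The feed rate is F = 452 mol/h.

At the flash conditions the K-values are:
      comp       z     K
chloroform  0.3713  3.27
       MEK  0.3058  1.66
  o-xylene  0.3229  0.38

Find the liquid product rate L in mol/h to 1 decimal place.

Newton–Raphson from V/F = 0.54:
  V/F = 0.5400: g = 0.22651, g' = -0.7391 → V/F = 0.8465
  V/F = 0.8465: g = -0.00331, g' = -0.8287 → V/F = 0.8425
Converged at V/F = 0.8425.
Then V = V/F·F = 0.8425·452 = 380.8 mol/h and L = F − V = 71.2 mol/h.

L = 71.2 mol/h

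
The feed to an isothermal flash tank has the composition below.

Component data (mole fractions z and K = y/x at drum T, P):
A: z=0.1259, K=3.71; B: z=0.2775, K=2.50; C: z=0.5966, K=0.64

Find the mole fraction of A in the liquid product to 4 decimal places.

x_A = 0.0402

Iterate (Newton) starting at ψ = 0.56:
  ψ = 0.5600: g = 0.09274, g' = -0.4516 → ψ = 0.7654
  ψ = 0.7654: g = 0.00831, g' = -0.3805 → ψ = 0.7872
  ψ = 0.7872: g = 0.00005, g' = -0.3760 → ψ = 0.7873
Converged at ψ = 0.7873.
Compositions from xᵢ = zᵢ/(1+ψ(Kᵢ−1)), yᵢ = Kᵢxᵢ:
  A: x = 0.0402, y = 0.1491
  B: x = 0.1272, y = 0.3181
  C: x = 0.8326, y = 0.5329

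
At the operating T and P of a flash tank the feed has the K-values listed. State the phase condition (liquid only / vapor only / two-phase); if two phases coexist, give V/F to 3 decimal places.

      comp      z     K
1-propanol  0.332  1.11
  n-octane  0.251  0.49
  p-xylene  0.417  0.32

ΣzᵢKᵢ = 0.625; Σzᵢ/Kᵢ = 2.114.
Since ΣzᵢKᵢ < 1 the mixture is below its bubble point — single liquid phase.

liquid only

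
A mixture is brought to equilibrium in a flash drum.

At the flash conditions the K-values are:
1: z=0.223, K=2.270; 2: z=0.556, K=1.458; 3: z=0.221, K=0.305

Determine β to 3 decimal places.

Iterate (Newton) starting at β = 0.5:
  β = 0.500: g = 0.1450, g' = -0.462 → β = 0.814
  β = 0.814: g = -0.0286, g' = -0.714 → β = 0.773
  β = 0.773: g = -0.0012, g' = -0.654 → β = 0.772
Converged at β = 0.772.

β = 0.772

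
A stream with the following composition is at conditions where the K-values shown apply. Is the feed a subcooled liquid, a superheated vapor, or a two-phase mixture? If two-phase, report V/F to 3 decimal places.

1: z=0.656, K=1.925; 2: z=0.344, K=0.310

two-phase, V/F = 0.579

ΣzᵢKᵢ = 1.369; Σzᵢ/Kᵢ = 1.450.
Both exceed 1, so a two-phase solution exists.
Material balance + equilibrium reduce to Σ zᵢ(Kᵢ−1)/(1+ψ(Kᵢ−1)) = 0.
Binary case is linear: z₁(K₁−1)(1+ψ(K₂−1)) + z₂(K₂−1)(1+ψ(K₁−1)) = 0
⇒ ψ = [z₁(K₁−1)+z₂(K₂−1)] / [−(K₁−1)(K₂−1)] = 0.3694/0.6382 = 0.579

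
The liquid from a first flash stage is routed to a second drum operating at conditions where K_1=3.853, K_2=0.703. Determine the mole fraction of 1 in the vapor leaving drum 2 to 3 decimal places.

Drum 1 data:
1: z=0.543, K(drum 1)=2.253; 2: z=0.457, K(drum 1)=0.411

y_1 (drum 2) = 0.363

Drum 1:
Let ψ₁ = V/F and solve Σ zᵢ(Kᵢ−1)/(1+ψ₁(Kᵢ−1)) = 0.
Check two-phase: ΣzᵢKᵢ = 1.411 > 1 and Σzᵢ/Kᵢ = 1.353 > 1, so g(0) = 0.411 > 0 and g(1) = -0.353 < 0.
Newton–Raphson from ψ₁ = 0.63:
  ψ₁ = 0.630: g = -0.0478, g' = -0.667 → ψ₁ = 0.558
  ψ₁ = 0.558: g = -0.0008, g' = -0.647 → ψ₁ = 0.557
Converged at ψ₁ = 0.557.
Drum-1 compositions:
  1: x = 0.320, y = 0.720
  2: x = 0.680, y = 0.280
Drum-2 feed = drum-1 liquid: z₂ = (0.3198, 0.6802).
Drum 2:
Rachford–Rice: g(ψ₂) = Σ zᵢ(Kᵢ−1)/(1+ψ₂(Kᵢ−1)) = 0.
Feasibility: ΣzᵢKᵢ = 1.710, Σzᵢ/Kᵢ = 1.051 — both > 1, two phases present.
Newton iteration, ψ₂⁰ = 0.5:
  ψ₂ = 0.500: g = 0.1387, g' = -0.525 → ψ₂ = 0.764
  ψ₂ = 0.764: g = 0.0255, g' = -0.358 → ψ₂ = 0.836
  ψ₂ = 0.836: g = 0.0009, g' = -0.333 → ψ₂ = 0.838
Converged at ψ₂ = 0.838.
  1: x = 0.094, y = 0.363
  2: x = 0.906, y = 0.637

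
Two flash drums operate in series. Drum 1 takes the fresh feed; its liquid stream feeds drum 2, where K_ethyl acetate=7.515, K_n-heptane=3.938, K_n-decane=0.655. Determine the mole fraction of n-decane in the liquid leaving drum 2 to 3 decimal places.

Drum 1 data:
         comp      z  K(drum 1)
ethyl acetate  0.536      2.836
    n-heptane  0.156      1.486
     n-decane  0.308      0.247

x_n-decane (drum 2) = 0.933

Drum 1:
Material balance + equilibrium reduce to Σ zᵢ(Kᵢ−1)/(1+ψ₁(Kᵢ−1)) = 0.
g(0) = ΣzᵢKᵢ − 1 = 0.828 and g(1) = 1 − Σzᵢ/Kᵢ = -0.541, so a root lies in (0, 1).
Newton–Raphson from ψ₁ = 0.5:
  ψ₁ = 0.500: g = 0.2021, g' = -0.964 → ψ₁ = 0.710
  ψ₁ = 0.710: g = -0.0143, g' = -1.166 → ψ₁ = 0.697
Converged at ψ₁ = 0.697.
Drum-1 compositions:
  ethyl acetate: x = 0.235, y = 0.667
  n-heptane: x = 0.117, y = 0.173
  n-decane: x = 0.648, y = 0.160
Drum-2 feed = drum-1 liquid: z₂ = (0.2351, 0.1165, 0.6484).
Drum 2:
Material balance + equilibrium reduce to Σ zᵢ(Kᵢ−1)/(1+ψ₂(Kᵢ−1)) = 0.
Check two-phase: ΣzᵢKᵢ = 2.650 > 1 and Σzᵢ/Kᵢ = 1.051 > 1, so g(0) = 1.650 > 0 and g(1) = -0.051 < 0.
Newton–Raphson from ψ₂ = 0.7:
  ψ₂ = 0.700: g = 0.0925, g' = -0.565 → ψ₂ = 0.864
  ψ₂ = 0.864: g = 0.0091, g' = -0.464 → ψ₂ = 0.884
Converged at ψ₂ = 0.884.
  ethyl acetate: x = 0.035, y = 0.261
  n-heptane: x = 0.032, y = 0.128
  n-decane: x = 0.933, y = 0.611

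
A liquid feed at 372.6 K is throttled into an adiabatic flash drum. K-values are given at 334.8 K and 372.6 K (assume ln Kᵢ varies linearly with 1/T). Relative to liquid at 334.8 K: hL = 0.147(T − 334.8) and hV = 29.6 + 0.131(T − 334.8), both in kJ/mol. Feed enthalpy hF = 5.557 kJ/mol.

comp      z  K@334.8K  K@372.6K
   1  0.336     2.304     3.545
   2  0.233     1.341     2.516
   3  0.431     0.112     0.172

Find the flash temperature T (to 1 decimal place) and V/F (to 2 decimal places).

T = 336.7 K, V/F = 0.18

Adiabatic flash: solve Rachford–Rice at each trial T, then check hF = ψ·hV(T) + (1−ψ)·hL(T).
  T = 334.8 K: K = (2.304, 1.341, 0.112), RR gives ψ = 0.151, H_out = 4.457 kJ/mol
  T = 372.6 K: K = (3.545, 2.516, 0.172), RR gives ψ = 0.478, H_out = 19.416 kJ/mol
  T = 353.7 K: K = (2.891, 1.868, 0.140), RR gives ψ = 0.356, H_out = 13.217 kJ/mol
  T = 344.2 K: K = (2.587, 1.589, 0.126), RR gives ψ = 0.268, H_out = 9.288 kJ/mol
  T = 339.5 K: K = (2.444, 1.461, 0.119), RR gives ψ = 0.214, H_out = 7.018 kJ/mol
  T = 337.1 K: K = (2.372, 1.399, 0.115), RR gives ψ = 0.183, H_out = 5.751 kJ/mol
  T = 336.0 K: K = (2.339, 1.371, 0.114), RR gives ψ = 0.168, H_out = 5.142 kJ/mol
Linear interpolation between T = 336.0 (H_out = 5.142) and T = 337.1 (H_out = 5.751) on hF = 5.557 gives T ≈ 336.7 K, at which ψ = 0.18.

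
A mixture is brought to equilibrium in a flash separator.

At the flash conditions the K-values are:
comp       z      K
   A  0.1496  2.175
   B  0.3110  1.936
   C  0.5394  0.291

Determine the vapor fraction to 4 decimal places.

Rachford–Rice: g(ψ) = Σ zᵢ(Kᵢ−1)/(1+ψ(Kᵢ−1)) = 0.
Feasibility: ΣzᵢKᵢ = 1.0844, Σzᵢ/Kᵢ = 2.0830 — both > 1, two phases present.
Newton–Raphson from ψ = 0.57:
  ψ = 0.5700: g = -0.34671, g' = -0.9536 → ψ = 0.2064
  ψ = 0.2064: g = -0.06257, g' = -0.6972 → ψ = 0.1167
  ψ = 0.1167: g = 0.00010, g' = -0.7035 → ψ = 0.1168
Converged at ψ = 0.1168.

ψ = 0.1168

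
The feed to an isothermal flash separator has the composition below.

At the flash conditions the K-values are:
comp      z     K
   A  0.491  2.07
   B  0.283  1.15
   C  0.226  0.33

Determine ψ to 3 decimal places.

Material balance + equilibrium reduce to Σ zᵢ(Kᵢ−1)/(1+ψ(Kᵢ−1)) = 0.
Feasibility: ΣzᵢKᵢ = 1.416, Σzᵢ/Kᵢ = 1.168 — both > 1, two phases present.
Newton–Raphson from ψ = 0.5:
  ψ = 0.500: g = 0.1540, g' = -0.474 → ψ = 0.825
  ψ = 0.825: g = -0.0220, g' = -0.671 → ψ = 0.793
  ψ = 0.793: g = -0.0007, g' = -0.631 → ψ = 0.792
Converged at ψ = 0.792.

ψ = 0.792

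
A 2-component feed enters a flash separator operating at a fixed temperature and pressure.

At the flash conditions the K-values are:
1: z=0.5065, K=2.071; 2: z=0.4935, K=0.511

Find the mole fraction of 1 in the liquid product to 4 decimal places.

x_1 = 0.3135

Material balance + equilibrium reduce to Σ zᵢ(Kᵢ−1)/(1+V/F(Kᵢ−1)) = 0.
g(0) = ΣzᵢKᵢ − 1 = 0.3011 and g(1) = 1 − Σzᵢ/Kᵢ = -0.2103, so a root lies in (0, 1).
Binary case is linear: z₁(K₁−1)(1+V/F(K₂−1)) + z₂(K₂−1)(1+V/F(K₁−1)) = 0
⇒ V/F = [z₁(K₁−1)+z₂(K₂−1)] / [−(K₁−1)(K₂−1)] = 0.30114/0.52372 = 0.5750
Compositions from xᵢ = zᵢ/(1+V/F(Kᵢ−1)), yᵢ = Kᵢxᵢ:
  1: x = 0.3135, y = 0.6492
  2: x = 0.6865, y = 0.3508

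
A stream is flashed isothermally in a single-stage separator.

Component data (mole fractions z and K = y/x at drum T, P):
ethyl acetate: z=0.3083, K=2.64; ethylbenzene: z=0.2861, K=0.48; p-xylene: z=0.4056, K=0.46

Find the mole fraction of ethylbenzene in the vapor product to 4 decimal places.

Rachford–Rice: g(ψ) = Σ zᵢ(Kᵢ−1)/(1+ψ(Kᵢ−1)) = 0.
g(0) = ΣzᵢKᵢ − 1 = 0.1378 and g(1) = 1 − Σzᵢ/Kᵢ = -0.5946, so a root lies in (0, 1).
Newton–Raphson from ψ = 0.69:
  ψ = 0.6900: g = -0.34392, g' = -0.6711 → ψ = 0.1775
  ψ = 0.1775: g = -0.01456, g' = -0.7360 → ψ = 0.1578
  ψ = 0.1578: g = 0.00020, g' = -0.7565 → ψ = 0.1580
Converged at ψ = 0.1580.
Compositions from xᵢ = zᵢ/(1+ψ(Kᵢ−1)), yᵢ = Kᵢxᵢ:
  ethyl acetate: x = 0.2448, y = 0.6464
  ethylbenzene: x = 0.3117, y = 0.1496
  p-xylene: x = 0.4434, y = 0.2040

y_ethylbenzene = 0.1496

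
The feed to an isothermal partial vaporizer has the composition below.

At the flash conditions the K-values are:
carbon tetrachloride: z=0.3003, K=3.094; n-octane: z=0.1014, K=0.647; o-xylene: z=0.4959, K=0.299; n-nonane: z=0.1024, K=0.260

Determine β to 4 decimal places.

β = 0.1220

Newton–Raphson from β = 0.5:
  β = 0.5000: g = -0.39177, g' = -1.0518 → β = 0.1275
  β = 0.1275: g = -0.00661, g' = -1.1963 → β = 0.1220
Converged at β = 0.1220.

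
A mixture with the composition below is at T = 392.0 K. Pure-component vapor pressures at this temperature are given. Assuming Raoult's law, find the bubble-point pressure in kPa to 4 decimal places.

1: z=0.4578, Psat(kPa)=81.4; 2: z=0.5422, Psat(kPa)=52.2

At the bubble point ψ → 0, so ΣzᵢKᵢ = 1 with Kᵢ = Pᵢˢᵃᵗ/P ⇒ P = ΣzᵢPᵢˢᵃᵗ.
P = 0.4578·81.4 + 0.5422·52.2 = 65.5678 kPa

Pbub = 65.5678 kPa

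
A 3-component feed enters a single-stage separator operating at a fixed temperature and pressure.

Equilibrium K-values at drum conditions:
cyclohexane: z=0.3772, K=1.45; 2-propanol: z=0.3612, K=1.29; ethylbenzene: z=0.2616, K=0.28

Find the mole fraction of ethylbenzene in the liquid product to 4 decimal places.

x_ethylbenzene = 0.3394

Material balance + equilibrium reduce to Σ zᵢ(Kᵢ−1)/(1+ψ(Kᵢ−1)) = 0.
Check two-phase: ΣzᵢKᵢ = 1.0861 > 1 and Σzᵢ/Kᵢ = 1.4744 > 1, so g(0) = 0.0861 > 0 and g(1) = -0.4744 < 0.
Newton iteration, ψ⁰ = 0.5:
  ψ = 0.5000: g = -0.06425, g' = -0.4052 → ψ = 0.3414
  ψ = 0.3414: g = -0.00730, g' = -0.3210 → ψ = 0.3187
  ψ = 0.3187: g = -0.00010, g' = -0.3123 → ψ = 0.3184
Converged at ψ = 0.3184.
Compositions from xᵢ = zᵢ/(1+ψ(Kᵢ−1)), yᵢ = Kᵢxᵢ:
  cyclohexane: x = 0.3299, y = 0.4784
  2-propanol: x = 0.3307, y = 0.4266
  ethylbenzene: x = 0.3394, y = 0.0950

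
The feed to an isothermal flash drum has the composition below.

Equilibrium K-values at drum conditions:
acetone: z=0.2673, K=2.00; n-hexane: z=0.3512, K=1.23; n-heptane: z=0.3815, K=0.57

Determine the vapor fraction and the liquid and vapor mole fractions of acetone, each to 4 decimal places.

ψ = 0.6685, x_acetone = 0.1602, y_acetone = 0.3204

Rachford–Rice: g(ψ) = Σ zᵢ(Kᵢ−1)/(1+ψ(Kᵢ−1)) = 0.
Check two-phase: ΣzᵢKᵢ = 1.1840 > 1 and Σzᵢ/Kᵢ = 1.0885 > 1, so g(0) = 0.1840 > 0 and g(1) = -0.0885 < 0.
Newton iteration, ψ⁰ = 0.5:
  ψ = 0.5000: g = 0.04167, g' = -0.2482 → ψ = 0.6679
  ψ = 0.6679: g = 0.00015, g' = -0.2489 → ψ = 0.6685
Converged at ψ = 0.6685.
Compositions from xᵢ = zᵢ/(1+ψ(Kᵢ−1)), yᵢ = Kᵢxᵢ:
  acetone: x = 0.1602, y = 0.3204
  n-hexane: x = 0.3044, y = 0.3744
  n-heptane: x = 0.5354, y = 0.3052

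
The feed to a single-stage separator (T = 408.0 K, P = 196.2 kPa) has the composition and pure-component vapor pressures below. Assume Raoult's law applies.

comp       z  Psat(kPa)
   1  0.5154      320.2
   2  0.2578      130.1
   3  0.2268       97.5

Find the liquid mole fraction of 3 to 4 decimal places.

x_3 = 0.2959

Raoult's law: Kᵢ = Pᵢˢᵃᵗ/P = Pᵢˢᵃᵗ/196.2.
  K_1 = 320.2/196.2 = 1.632008, K_2 = 130.1/196.2 = 0.663099, K_3 = 97.5/196.2 = 0.496942
Newton iteration, β⁰ = 0.5:
  β = 0.5000: g = -0.00936, g' = -0.2636 → β = 0.4645
  β = 0.4645: g = -0.00003, g' = -0.2619 → β = 0.4644
Converged at β = 0.4644.
Compositions from xᵢ = zᵢ/(1+β(Kᵢ−1)), yᵢ = Kᵢxᵢ:
  1: x = 0.3985, y = 0.6503
  2: x = 0.3056, y = 0.2027
  3: x = 0.2959, y = 0.1471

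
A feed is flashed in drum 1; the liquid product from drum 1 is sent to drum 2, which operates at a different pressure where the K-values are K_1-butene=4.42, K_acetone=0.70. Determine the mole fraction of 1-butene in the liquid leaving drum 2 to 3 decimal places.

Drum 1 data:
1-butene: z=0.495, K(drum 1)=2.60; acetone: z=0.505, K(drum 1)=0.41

Drum 1:
Let ψ₁ = V/F and solve Σ zᵢ(Kᵢ−1)/(1+ψ₁(Kᵢ−1)) = 0.
g(0) = ΣzᵢKᵢ − 1 = 0.494 and g(1) = 1 − Σzᵢ/Kᵢ = -0.422, so a root lies in (0, 1).
Iterate (Newton) starting at ψ₁ = 0.5:
  ψ₁ = 0.500: g = 0.0174, g' = -0.745 → ψ₁ = 0.523
Converged at ψ₁ = 0.523.
Drum-1 compositions:
  1-butene: x = 0.269, y = 0.700
  acetone: x = 0.731, y = 0.300
Drum-2 feed = drum-1 liquid: z₂ = (0.2694, 0.7306).
Drum 2:
Material balance + equilibrium reduce to Σ zᵢ(Kᵢ−1)/(1+ψ₂(Kᵢ−1)) = 0.
Check two-phase: ΣzᵢKᵢ = 1.702 > 1 and Σzᵢ/Kᵢ = 1.105 > 1, so g(0) = 0.702 > 0 and g(1) = -0.105 < 0.
Binary case is linear: z₁(K₁−1)(1+ψ₂(K₂−1)) + z₂(K₂−1)(1+ψ₂(K₁−1)) = 0
⇒ ψ₂ = [z₁(K₁−1)+z₂(K₂−1)] / [−(K₁−1)(K₂−1)] = 0.7022/1.0260 = 0.684
  1-butene: x = 0.081, y = 0.356
  acetone: x = 0.919, y = 0.644

x_1-butene (drum 2) = 0.081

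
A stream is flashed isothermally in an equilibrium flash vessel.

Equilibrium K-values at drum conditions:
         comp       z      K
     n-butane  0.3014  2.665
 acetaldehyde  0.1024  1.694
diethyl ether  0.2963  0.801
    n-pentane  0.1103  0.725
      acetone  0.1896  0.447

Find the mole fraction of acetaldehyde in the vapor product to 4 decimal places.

Iterate (Newton) starting at ψ = 0.5:
  ψ = 0.5000: g = 0.08104, g' = -0.4125 → ψ = 0.6965
  ψ = 0.6965: g = 0.00377, g' = -0.3835 → ψ = 0.7063
Converged at ψ = 0.7063.
Compositions from xᵢ = zᵢ/(1+ψ(Kᵢ−1)), yᵢ = Kᵢxᵢ:
  n-butane: x = 0.1385, y = 0.3691
  acetaldehyde: x = 0.0687, y = 0.1164
  diethyl ether: x = 0.3448, y = 0.2762
  n-pentane: x = 0.1369, y = 0.0992
  acetone: x = 0.3111, y = 0.1391

y_acetaldehyde = 0.1164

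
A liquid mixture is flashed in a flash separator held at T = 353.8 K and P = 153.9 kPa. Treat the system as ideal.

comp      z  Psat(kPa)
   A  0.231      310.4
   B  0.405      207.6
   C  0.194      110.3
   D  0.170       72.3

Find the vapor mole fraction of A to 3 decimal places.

Raoult's law: Kᵢ = Pᵢˢᵃᵗ/P = Pᵢˢᵃᵗ/153.9.
  K_A = 310.4/153.9 = 2.01689, K_B = 207.6/153.9 = 1.34893, K_C = 110.3/153.9 = 0.71670, K_D = 72.3/153.9 = 0.46979
Newton iteration, V/F⁰ = 0.32:
  V/F = 0.320: g = 0.1354, g' = -0.264 → V/F = 0.833
  V/F = 0.833: g = 0.0034, g' = -0.280 → V/F = 0.845
Converged at V/F = 0.845.
Compositions from xᵢ = zᵢ/(1+V/F(Kᵢ−1)), yᵢ = Kᵢxᵢ:
  A: x = 0.124, y = 0.251
  B: x = 0.313, y = 0.422
  C: x = 0.255, y = 0.183
  D: x = 0.308, y = 0.145

y_A = 0.251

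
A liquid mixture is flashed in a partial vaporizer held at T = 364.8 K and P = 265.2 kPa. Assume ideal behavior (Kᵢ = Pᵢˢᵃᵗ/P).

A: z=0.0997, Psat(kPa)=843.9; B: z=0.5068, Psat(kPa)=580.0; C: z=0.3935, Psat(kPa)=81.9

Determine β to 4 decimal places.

Raoult's law: Kᵢ = Pᵢˢᵃᵗ/P = Pᵢˢᵃᵗ/265.2.
  K_A = 843.9/265.2 = 3.182127, K_B = 580.0/265.2 = 2.187029, K_C = 81.9/265.2 = 0.308824
Rachford–Rice: g(β) = Σ zᵢ(Kᵢ−1)/(1+β(Kᵢ−1)) = 0.
Check two-phase: ΣzᵢKᵢ = 1.5472 > 1 and Σzᵢ/Kᵢ = 1.5373 > 1, so g(0) = 0.5472 > 0 and g(1) = -0.5373 < 0.
Newton iteration, β⁰ = 0.54:
  β = 0.5400: g = 0.03253, g' = -0.8438 → β = 0.5786
  β = 0.5786: g = -0.00040, g' = -0.8657 → β = 0.5781
Converged at β = 0.5781.

β = 0.5781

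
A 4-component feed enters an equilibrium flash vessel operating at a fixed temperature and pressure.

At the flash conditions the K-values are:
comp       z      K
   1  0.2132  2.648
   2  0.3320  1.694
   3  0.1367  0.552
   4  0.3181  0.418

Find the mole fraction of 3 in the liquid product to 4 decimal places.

Rachford–Rice: g(V/F) = Σ zᵢ(Kᵢ−1)/(1+V/F(Kᵢ−1)) = 0.
Feasibility: ΣzᵢKᵢ = 1.3354, Σzᵢ/Kᵢ = 1.2851 — both > 1, two phases present.
Newton–Raphson from V/F = 0.5:
  V/F = 0.5000: g = 0.02364, g' = -0.5221 → V/F = 0.5453
  V/F = 0.5453: g = -0.00003, g' = -0.5240 → V/F = 0.5452
Converged at V/F = 0.5452.
Compositions from xᵢ = zᵢ/(1+V/F(Kᵢ−1)), yᵢ = Kᵢxᵢ:
  1: x = 0.1123, y = 0.2974
  2: x = 0.2409, y = 0.4080
  3: x = 0.1809, y = 0.0998
  4: x = 0.4660, y = 0.1948

x_3 = 0.1809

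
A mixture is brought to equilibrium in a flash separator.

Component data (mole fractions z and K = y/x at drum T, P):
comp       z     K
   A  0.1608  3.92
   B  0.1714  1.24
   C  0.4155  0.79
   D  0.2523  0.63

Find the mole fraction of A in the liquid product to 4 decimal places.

Rachford–Rice: g(ψ) = Σ zᵢ(Kᵢ−1)/(1+ψ(Kᵢ−1)) = 0.
Check two-phase: ΣzᵢKᵢ = 1.3301 > 1 and Σzᵢ/Kᵢ = 1.1057 > 1, so g(0) = 0.3301 > 0 and g(1) = -0.1057 < 0.
Iterate (Newton) starting at ψ = 0.34:
  ψ = 0.3400: g = 0.07290, g' = -0.4201 → ψ = 0.5135
  ψ = 0.5135: g = 0.01143, g' = -0.3029 → ψ = 0.5512
  ψ = 0.5512: g = 0.00031, g' = -0.2870 → ψ = 0.5523
Converged at ψ = 0.5523.
Compositions from xᵢ = zᵢ/(1+ψ(Kᵢ−1)), yᵢ = Kᵢxᵢ:
  A: x = 0.0615, y = 0.2413
  B: x = 0.1513, y = 0.1877
  C: x = 0.4700, y = 0.3713
  D: x = 0.3171, y = 0.1998

x_A = 0.0615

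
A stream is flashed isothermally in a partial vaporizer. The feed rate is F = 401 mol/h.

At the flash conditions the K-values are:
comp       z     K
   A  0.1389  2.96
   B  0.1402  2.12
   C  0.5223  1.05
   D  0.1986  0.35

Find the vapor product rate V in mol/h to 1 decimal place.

Iterate (Newton) starting at ψ = 0.5:
  ψ = 0.5000: g = 0.07239, g' = -0.3938 → ψ = 0.6838
  ψ = 0.6838: g = -0.00188, g' = -0.4269 → ψ = 0.6794
Converged at ψ = 0.6794.
Then V = ψ·F = 0.6794·401 = 272.4 mol/h and L = F − V = 128.6 mol/h.

V = 272.4 mol/h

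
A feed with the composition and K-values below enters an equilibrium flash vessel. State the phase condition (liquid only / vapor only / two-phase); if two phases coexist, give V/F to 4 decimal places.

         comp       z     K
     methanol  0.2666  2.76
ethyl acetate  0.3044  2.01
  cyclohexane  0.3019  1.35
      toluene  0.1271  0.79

vapor only

ΣzᵢKᵢ = 1.8556; Σzᵢ/Kᵢ = 0.6326.
Since Σzᵢ/Kᵢ < 1 the mixture is above its dew point — single vapor phase.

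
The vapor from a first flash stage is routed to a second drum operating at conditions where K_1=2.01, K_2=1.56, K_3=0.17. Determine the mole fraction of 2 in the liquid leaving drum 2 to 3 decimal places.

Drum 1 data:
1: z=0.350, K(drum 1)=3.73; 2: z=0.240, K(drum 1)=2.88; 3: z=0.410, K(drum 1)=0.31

Drum 1:
Iterate (Newton) starting at ψ₁ = 0.44:
  ψ₁ = 0.440: g = 0.2748, g' = -1.195 → ψ₁ = 0.670
  ψ₁ = 0.670: g = 0.0113, g' = -1.167 → ψ₁ = 0.680
Converged at ψ₁ = 0.680.
Drum-1 compositions:
  1: x = 0.123, y = 0.457
  2: x = 0.105, y = 0.303
  3: x = 0.772, y = 0.239
Drum-2 feed = drum-1 vapor: z₂ = (0.4572, 0.3035, 0.2393).
Drum 2:
Material balance + equilibrium reduce to Σ zᵢ(Kᵢ−1)/(1+ψ₂(Kᵢ−1)) = 0.
Feasibility: ΣzᵢKᵢ = 1.433, Σzᵢ/Kᵢ = 1.830 — both > 1, two phases present.
Newton iteration, ψ₂⁰ = 0.5:
  ψ₂ = 0.500: g = 0.1000, g' = -0.746 → ψ₂ = 0.634
  ψ₂ = 0.634: g = -0.0125, g' = -0.960 → ψ₂ = 0.621
Converged at ψ₂ = 0.621.
  1: x = 0.281, y = 0.565
  2: x = 0.225, y = 0.351
  3: x = 0.494, y = 0.084

x_2 (drum 2) = 0.225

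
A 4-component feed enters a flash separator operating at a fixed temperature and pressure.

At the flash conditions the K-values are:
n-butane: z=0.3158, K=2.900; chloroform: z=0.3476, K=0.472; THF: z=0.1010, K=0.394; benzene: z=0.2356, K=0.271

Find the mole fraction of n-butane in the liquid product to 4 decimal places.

Newton iteration, ψ⁰ = 0.56:
  ψ = 0.5600: g = -0.35276, g' = -0.9055 → ψ = 0.1704
  ψ = 0.1704: g = -0.01280, g' = -0.9769 → ψ = 0.1573
  ψ = 0.1573: g = 0.00012, g' = -0.9960 → ψ = 0.1574
Converged at ψ = 0.1574.
Compositions from xᵢ = zᵢ/(1+ψ(Kᵢ−1)), yᵢ = Kᵢxᵢ:
  n-butane: x = 0.2431, y = 0.7049
  chloroform: x = 0.3791, y = 0.1789
  THF: x = 0.1117, y = 0.0440
  benzene: x = 0.2661, y = 0.0721

x_n-butane = 0.2431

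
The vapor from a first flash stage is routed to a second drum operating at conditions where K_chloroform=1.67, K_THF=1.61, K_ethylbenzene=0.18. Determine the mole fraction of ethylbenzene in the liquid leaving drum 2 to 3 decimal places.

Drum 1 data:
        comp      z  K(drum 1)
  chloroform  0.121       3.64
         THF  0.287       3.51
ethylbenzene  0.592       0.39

x_ethylbenzene (drum 2) = 0.434

Drum 1:
Material balance + equilibrium reduce to Σ zᵢ(Kᵢ−1)/(1+ψ₁(Kᵢ−1)) = 0.
Feasibility: ΣzᵢKᵢ = 1.679, Σzᵢ/Kᵢ = 1.633 — both > 1, two phases present.
Newton–Raphson from ψ₁ = 0.32:
  ψ₁ = 0.320: g = 0.1239, g' = -1.144 → ψ₁ = 0.428
  ψ₁ = 0.428: g = 0.0082, g' = -1.009 → ψ₁ = 0.436
Converged at ψ₁ = 0.436.
Drum-1 compositions:
  chloroform: x = 0.056, y = 0.205
  THF: x = 0.137, y = 0.481
  ethylbenzene: x = 0.807, y = 0.315
Drum-2 feed = drum-1 vapor: z₂ = (0.2046, 0.4807, 0.3147).
Drum 2:
Let ψ₂ = V/F and solve Σ zᵢ(Kᵢ−1)/(1+ψ₂(Kᵢ−1)) = 0.
Check two-phase: ΣzᵢKᵢ = 1.172 > 1 and Σzᵢ/Kᵢ = 2.169 > 1, so g(0) = 0.172 > 0 and g(1) = -1.169 < 0.
Iterate (Newton) starting at ψ₂ = 0.59:
  ψ₂ = 0.590: g = -0.1860, g' = -0.938 → ψ₂ = 0.392
  ψ₂ = 0.392: g = -0.0349, g' = -0.633 → ψ₂ = 0.337
  ψ₂ = 0.337: g = -0.0013, g' = -0.588 → ψ₂ = 0.334
Converged at ψ₂ = 0.334.
  chloroform: x = 0.167, y = 0.279
  THF: x = 0.399, y = 0.643
  ethylbenzene: x = 0.434, y = 0.078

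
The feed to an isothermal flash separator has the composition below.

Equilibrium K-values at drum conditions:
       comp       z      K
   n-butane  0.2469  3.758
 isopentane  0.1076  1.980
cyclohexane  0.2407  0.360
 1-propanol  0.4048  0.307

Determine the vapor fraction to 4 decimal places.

ψ = 0.2202

Newton–Raphson from ψ = 0.68:
  ψ = 0.6800: g = -0.50319, g' = -1.2687 → ψ = 0.2834
  ψ = 0.2834: g = -0.07253, g' = -1.1031 → ψ = 0.2177
  ψ = 0.2177: g = 0.00309, g' = -1.2062 → ψ = 0.2202
Converged at ψ = 0.2202.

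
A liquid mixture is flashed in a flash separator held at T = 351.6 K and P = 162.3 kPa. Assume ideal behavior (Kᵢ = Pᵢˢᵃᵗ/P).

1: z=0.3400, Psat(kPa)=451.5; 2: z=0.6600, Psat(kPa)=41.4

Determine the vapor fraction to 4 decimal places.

Raoult's law: Kᵢ = Pᵢˢᵃᵗ/P = Pᵢˢᵃᵗ/162.3.
  K_1 = 451.5/162.3 = 2.781885, K_2 = 41.4/162.3 = 0.255083
Let ψ = V/F and solve Σ zᵢ(Kᵢ−1)/(1+ψ(Kᵢ−1)) = 0.
Feasibility: ΣzᵢKᵢ = 1.1142, Σzᵢ/Kᵢ = 2.7096 — both > 1, two phases present.
Binary case is linear: z₁(K₁−1)(1+ψ(K₂−1)) + z₂(K₂−1)(1+ψ(K₁−1)) = 0
⇒ ψ = [z₁(K₁−1)+z₂(K₂−1)] / [−(K₁−1)(K₂−1)] = 0.11420/1.32736 = 0.0860

ψ = 0.0860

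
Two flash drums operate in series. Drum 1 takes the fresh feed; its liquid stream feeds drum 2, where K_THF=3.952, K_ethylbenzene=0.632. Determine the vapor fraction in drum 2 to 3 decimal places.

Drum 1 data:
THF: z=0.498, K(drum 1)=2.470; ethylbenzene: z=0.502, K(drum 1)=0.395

Drum 1:
Rachford–Rice: g(ψ₁) = Σ zᵢ(Kᵢ−1)/(1+ψ₁(Kᵢ−1)) = 0.
Check two-phase: ΣzᵢKᵢ = 1.428 > 1 and Σzᵢ/Kᵢ = 1.473 > 1, so g(0) = 0.428 > 0 and g(1) = -0.473 < 0.
Binary case is linear: z₁(K₁−1)(1+ψ₁(K₂−1)) + z₂(K₂−1)(1+ψ₁(K₁−1)) = 0
⇒ ψ₁ = [z₁(K₁−1)+z₂(K₂−1)] / [−(K₁−1)(K₂−1)] = 0.4284/0.8894 = 0.482
Drum-1 compositions:
  THF: x = 0.292, y = 0.720
  ethylbenzene: x = 0.708, y = 0.280
Drum-2 feed = drum-1 liquid: z₂ = (0.2916, 0.7084).
Drum 2:
Rachford–Rice: g(ψ₂) = Σ zᵢ(Kᵢ−1)/(1+ψ₂(Kᵢ−1)) = 0.
Feasibility: ΣzᵢKᵢ = 1.600, Σzᵢ/Kᵢ = 1.195 — both > 1, two phases present.
Binary case is linear: z₁(K₁−1)(1+ψ₂(K₂−1)) + z₂(K₂−1)(1+ψ₂(K₁−1)) = 0
⇒ ψ₂ = [z₁(K₁−1)+z₂(K₂−1)] / [−(K₁−1)(K₂−1)] = 0.6000/1.0863 = 0.552
  THF: x = 0.111, y = 0.438
  ethylbenzene: x = 0.889, y = 0.562

V/F (drum 2) = 0.552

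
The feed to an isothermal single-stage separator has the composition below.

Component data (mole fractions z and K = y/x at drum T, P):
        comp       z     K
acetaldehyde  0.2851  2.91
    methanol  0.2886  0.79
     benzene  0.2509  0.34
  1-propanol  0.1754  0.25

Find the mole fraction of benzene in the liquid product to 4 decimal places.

x_benzene = 0.2853

Rachford–Rice: g(ψ) = Σ zᵢ(Kᵢ−1)/(1+ψ(Kᵢ−1)) = 0.
Feasibility: ΣzᵢKᵢ = 1.1868, Σzᵢ/Kᵢ = 1.9028 — both > 1, two phases present.
Newton iteration, ψ⁰ = 0.56:
  ψ = 0.5600: g = -0.29506, g' = -0.8275 → ψ = 0.2034
  ψ = 0.2034: g = -0.01765, g' = -0.8365 → ψ = 0.1823
  ψ = 0.1823: g = 0.00024, g' = -0.8596 → ψ = 0.1826
Converged at ψ = 0.1826.
Compositions from xᵢ = zᵢ/(1+ψ(Kᵢ−1)), yᵢ = Kᵢxᵢ:
  acetaldehyde: x = 0.2114, y = 0.6151
  methanol: x = 0.3001, y = 0.2371
  benzene: x = 0.2853, y = 0.0970
  1-propanol: x = 0.2032, y = 0.0508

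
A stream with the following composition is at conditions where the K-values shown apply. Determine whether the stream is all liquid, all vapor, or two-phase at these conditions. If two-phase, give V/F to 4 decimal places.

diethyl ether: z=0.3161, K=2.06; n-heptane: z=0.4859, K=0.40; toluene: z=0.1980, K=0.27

ΣzᵢKᵢ = 0.8990; Σzᵢ/Kᵢ = 2.1015.
Since ΣzᵢKᵢ < 1 the mixture is below its bubble point — single liquid phase.

all liquid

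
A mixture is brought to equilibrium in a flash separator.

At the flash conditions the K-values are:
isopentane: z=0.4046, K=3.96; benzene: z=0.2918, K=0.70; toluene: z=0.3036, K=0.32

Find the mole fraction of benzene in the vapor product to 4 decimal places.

y_benzene = 0.2467

Material balance + equilibrium reduce to Σ zᵢ(Kᵢ−1)/(1+ψ(Kᵢ−1)) = 0.
g(0) = ΣzᵢKᵢ − 1 = 0.9036 and g(1) = 1 − Σzᵢ/Kᵢ = -0.4678, so a root lies in (0, 1).
Iterate (Newton) starting at ψ = 0.5:
  ψ = 0.5000: g = 0.06712, g' = -0.9350 → ψ = 0.5718
  ψ = 0.5718: g = 0.00135, g' = -0.9031 → ψ = 0.5733
Converged at ψ = 0.5733.
Compositions from xᵢ = zᵢ/(1+ψ(Kᵢ−1)), yᵢ = Kᵢxᵢ:
  isopentane: x = 0.1500, y = 0.5941
  benzene: x = 0.3524, y = 0.2467
  toluene: x = 0.4976, y = 0.1592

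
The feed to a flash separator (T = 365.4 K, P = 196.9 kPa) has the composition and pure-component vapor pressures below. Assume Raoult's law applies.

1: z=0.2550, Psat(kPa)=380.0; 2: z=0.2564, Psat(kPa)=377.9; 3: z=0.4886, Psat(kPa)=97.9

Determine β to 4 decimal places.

Raoult's law: Kᵢ = Pᵢˢᵃᵗ/P = Pᵢˢᵃᵗ/196.9.
  K_1 = 380.0/196.9 = 1.929914, K_2 = 377.9/196.9 = 1.919248, K_3 = 97.9/196.9 = 0.497207
Rachford–Rice: g(β) = Σ zᵢ(Kᵢ−1)/(1+β(Kᵢ−1)) = 0.
Check two-phase: ΣzᵢKᵢ = 1.2272 > 1 and Σzᵢ/Kᵢ = 1.2484 > 1, so g(0) = 0.2272 > 0 and g(1) = -0.2484 < 0.
Newton–Raphson from β = 0.5:
  β = 0.5000: g = -0.00482, g' = -0.4249 → β = 0.4887
Converged at β = 0.4886.

β = 0.4886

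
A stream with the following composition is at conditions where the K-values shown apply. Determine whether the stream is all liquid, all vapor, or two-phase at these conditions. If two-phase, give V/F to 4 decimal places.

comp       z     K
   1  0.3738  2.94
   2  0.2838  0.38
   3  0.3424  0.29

ΣzᵢKᵢ = 1.3061; Σzᵢ/Kᵢ = 2.0547.
Both exceed 1, so a two-phase solution exists.
Newton iteration, ψ⁰ = 0.63:
  ψ = 0.6300: g = -0.40225, g' = -1.1437 → ψ = 0.2783
  ψ = 0.2783: g = -0.04468, g' = -1.0207 → ψ = 0.2345
  ψ = 0.2345: g = 0.00086, g' = -1.0624 → ψ = 0.2353
Converged at ψ = 0.2353.

two-phase, V/F = 0.2353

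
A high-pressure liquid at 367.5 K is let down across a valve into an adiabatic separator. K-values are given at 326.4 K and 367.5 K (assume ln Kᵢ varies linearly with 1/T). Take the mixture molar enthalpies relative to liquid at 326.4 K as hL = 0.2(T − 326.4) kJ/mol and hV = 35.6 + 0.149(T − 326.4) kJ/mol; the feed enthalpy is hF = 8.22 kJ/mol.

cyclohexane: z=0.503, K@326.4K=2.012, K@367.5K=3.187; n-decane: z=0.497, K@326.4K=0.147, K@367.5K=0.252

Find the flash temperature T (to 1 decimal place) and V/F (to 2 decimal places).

T = 334.0 K, V/F = 0.19

Adiabatic flash: solve Rachford–Rice at each trial T, then check hF = ψ·hV(T) + (1−ψ)·hL(T).
  T = 326.4 K: K = (2.012, 0.147), RR gives ψ = 0.099, H_out = 3.509 kJ/mol
  T = 367.5 K: K = (3.187, 0.252), RR gives ψ = 0.445, H_out = 23.136 kJ/mol
  T = 346.9 K: K = (2.566, 0.195), RR gives ψ = 0.308, H_out = 14.733 kJ/mol
  T = 336.6 K: K = (2.279, 0.170), RR gives ψ = 0.218, H_out = 9.671 kJ/mol
  T = 331.5 K: K = (2.143, 0.158), RR gives ψ = 0.163, H_out = 6.779 kJ/mol
  T = 334.1 K: K = (2.212, 0.164), RR gives ψ = 0.192, H_out = 8.293 kJ/mol
  T = 332.8 K: K = (2.178, 0.161), RR gives ψ = 0.178, H_out = 7.547 kJ/mol
Linear interpolation between T = 332.8 (H_out = 7.547) and T = 334.1 (H_out = 8.293) on hF = 8.22 gives T ≈ 334.0 K, at which ψ = 0.19.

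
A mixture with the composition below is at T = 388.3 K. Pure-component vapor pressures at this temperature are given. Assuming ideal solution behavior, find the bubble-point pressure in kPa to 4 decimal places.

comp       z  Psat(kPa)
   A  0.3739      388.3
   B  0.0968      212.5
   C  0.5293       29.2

Pbub = 181.2109 kPa

At the bubble point ψ → 0, so ΣzᵢKᵢ = 1 with Kᵢ = Pᵢˢᵃᵗ/P ⇒ P = ΣzᵢPᵢˢᵃᵗ.
P = 0.3739·388.3 + 0.0968·212.5 + 0.5293·29.2 = 181.2109 kPa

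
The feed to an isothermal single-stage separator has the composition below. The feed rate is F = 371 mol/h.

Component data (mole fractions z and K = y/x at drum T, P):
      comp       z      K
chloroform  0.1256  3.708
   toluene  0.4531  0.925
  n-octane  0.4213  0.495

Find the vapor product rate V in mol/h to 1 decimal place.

Material balance + equilibrium reduce to Σ zᵢ(Kᵢ−1)/(1+V/F(Kᵢ−1)) = 0.
g(0) = ΣzᵢKᵢ − 1 = 0.0934 and g(1) = 1 − Σzᵢ/Kᵢ = -0.3748, so a root lies in (0, 1).
Iterate (Newton) starting at V/F = 0.5:
  V/F = 0.5000: g = -0.17544, g' = -0.3613 → V/F = 0.0144
  V/F = 0.0144: g = 0.07907, g' = -0.9650 → V/F = 0.0963
  V/F = 0.0963: g = 0.01192, g' = -0.7008 → V/F = 0.1133
  V/F = 0.1133: g = 0.00033, g' = -0.6628 → V/F = 0.1138
Converged at V/F = 0.1138.
Then V = V/F·F = 0.1138·371 = 42.2 mol/h and L = F − V = 328.8 mol/h.

V = 42.2 mol/h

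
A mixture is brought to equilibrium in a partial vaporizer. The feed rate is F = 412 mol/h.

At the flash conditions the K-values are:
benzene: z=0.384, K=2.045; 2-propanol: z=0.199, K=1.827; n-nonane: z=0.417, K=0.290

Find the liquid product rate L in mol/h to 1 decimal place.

Rachford–Rice: g(V/F) = Σ zᵢ(Kᵢ−1)/(1+V/F(Kᵢ−1)) = 0.
g(0) = ΣzᵢKᵢ − 1 = 0.270 and g(1) = 1 − Σzᵢ/Kᵢ = -0.735, so a root lies in (0, 1).
Newton iteration, V/F⁰ = 0.62:
  V/F = 0.620: g = -0.1766, g' = -0.885 → V/F = 0.420
  V/F = 0.420: g = -0.0211, g' = -0.705 → V/F = 0.390
Converged at V/F = 0.390.
Then V = V/F·F = 0.3901·412 = 160.7 mol/h and L = F − V = 251.3 mol/h.

L = 251.3 mol/h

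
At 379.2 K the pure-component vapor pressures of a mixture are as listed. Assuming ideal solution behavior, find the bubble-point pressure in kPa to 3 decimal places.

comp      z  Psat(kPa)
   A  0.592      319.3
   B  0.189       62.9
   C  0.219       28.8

At the bubble point ψ → 0, so ΣzᵢKᵢ = 1 with Kᵢ = Pᵢˢᵃᵗ/P ⇒ P = ΣzᵢPᵢˢᵃᵗ.
P = 0.592·319.3 + 0.189·62.9 + 0.219·28.8 = 207.221 kPa

Pbub = 207.221 kPa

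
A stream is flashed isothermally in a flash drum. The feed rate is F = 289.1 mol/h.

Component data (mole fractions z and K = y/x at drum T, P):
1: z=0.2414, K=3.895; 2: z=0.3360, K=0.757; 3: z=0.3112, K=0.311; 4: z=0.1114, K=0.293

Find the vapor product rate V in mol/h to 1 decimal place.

Rachford–Rice: g(V/F) = Σ zᵢ(Kᵢ−1)/(1+V/F(Kᵢ−1)) = 0.
Check two-phase: ΣzᵢKᵢ = 1.3240 > 1 and Σzᵢ/Kᵢ = 1.8867 > 1, so g(0) = 0.3240 > 0 and g(1) = -0.8867 < 0.
Newton iteration, V/F⁰ = 0.5:
  V/F = 0.5000: g = -0.25633, g' = -0.8405 → V/F = 0.1950
  V/F = 0.1950: g = 0.02190, g' = -1.1204 → V/F = 0.2146
  V/F = 0.2146: g = 0.00048, g' = -1.0727 → V/F = 0.2150
Converged at V/F = 0.2150.
Then V = V/F·F = 0.2150·289.1 = 62.2 mol/h and L = F − V = 226.9 mol/h.

V = 62.2 mol/h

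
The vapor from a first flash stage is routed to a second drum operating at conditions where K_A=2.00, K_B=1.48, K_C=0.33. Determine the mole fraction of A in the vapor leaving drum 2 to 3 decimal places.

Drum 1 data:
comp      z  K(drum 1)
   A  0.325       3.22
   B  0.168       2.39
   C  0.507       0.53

Drum 1:
Let ψ₁ = V/F and solve Σ zᵢ(Kᵢ−1)/(1+ψ₁(Kᵢ−1)) = 0.
Check two-phase: ΣzᵢKᵢ = 1.717 > 1 and Σzᵢ/Kᵢ = 1.128 > 1, so g(0) = 0.717 > 0 and g(1) = -0.128 < 0.
Iterate (Newton) starting at ψ₁ = 0.5:
  ψ₁ = 0.500: g = 0.1682, g' = -0.664 → ψ₁ = 0.753
  ψ₁ = 0.753: g = 0.0152, g' = -0.570 → ψ₁ = 0.780
Converged at ψ₁ = 0.780.
Drum-1 compositions:
  A: x = 0.119, y = 0.383
  B: x = 0.081, y = 0.193
  C: x = 0.800, y = 0.424
Drum-2 feed = drum-1 vapor: z₂ = (0.3831, 0.1927, 0.4242).
Drum 2:
Newton–Raphson from ψ₂ = 0.5:
  ψ₂ = 0.500: g = -0.0974, g' = -0.630 → ψ₂ = 0.345
  ψ₂ = 0.345: g = -0.0057, g' = -0.567 → ψ₂ = 0.335
Converged at ψ₂ = 0.335.
  A: x = 0.287, y = 0.574
  B: x = 0.166, y = 0.246
  C: x = 0.547, y = 0.181

y_A (drum 2) = 0.574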